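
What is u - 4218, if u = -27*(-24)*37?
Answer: 19758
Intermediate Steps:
u = 23976 (u = 648*37 = 23976)
u - 4218 = 23976 - 4218 = 19758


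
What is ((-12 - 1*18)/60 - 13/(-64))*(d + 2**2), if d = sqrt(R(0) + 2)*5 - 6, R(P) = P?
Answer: 19/32 - 95*sqrt(2)/64 ≈ -1.5055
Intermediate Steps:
d = -6 + 5*sqrt(2) (d = sqrt(0 + 2)*5 - 6 = sqrt(2)*5 - 6 = 5*sqrt(2) - 6 = -6 + 5*sqrt(2) ≈ 1.0711)
((-12 - 1*18)/60 - 13/(-64))*(d + 2**2) = ((-12 - 1*18)/60 - 13/(-64))*((-6 + 5*sqrt(2)) + 2**2) = ((-12 - 18)*(1/60) - 13*(-1/64))*((-6 + 5*sqrt(2)) + 4) = (-30*1/60 + 13/64)*(-2 + 5*sqrt(2)) = (-1/2 + 13/64)*(-2 + 5*sqrt(2)) = -19*(-2 + 5*sqrt(2))/64 = 19/32 - 95*sqrt(2)/64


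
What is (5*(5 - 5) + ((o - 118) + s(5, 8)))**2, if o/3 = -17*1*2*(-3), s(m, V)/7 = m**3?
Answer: 1129969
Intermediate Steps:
s(m, V) = 7*m**3
o = 306 (o = 3*(-17*1*2*(-3)) = 3*(-34*(-3)) = 3*(-17*(-6)) = 3*102 = 306)
(5*(5 - 5) + ((o - 118) + s(5, 8)))**2 = (5*(5 - 5) + ((306 - 118) + 7*5**3))**2 = (5*0 + (188 + 7*125))**2 = (0 + (188 + 875))**2 = (0 + 1063)**2 = 1063**2 = 1129969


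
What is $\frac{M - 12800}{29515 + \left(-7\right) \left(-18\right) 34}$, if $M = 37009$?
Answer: $\frac{24209}{33799} \approx 0.71626$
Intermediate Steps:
$\frac{M - 12800}{29515 + \left(-7\right) \left(-18\right) 34} = \frac{37009 - 12800}{29515 + \left(-7\right) \left(-18\right) 34} = \frac{24209}{29515 + 126 \cdot 34} = \frac{24209}{29515 + 4284} = \frac{24209}{33799}$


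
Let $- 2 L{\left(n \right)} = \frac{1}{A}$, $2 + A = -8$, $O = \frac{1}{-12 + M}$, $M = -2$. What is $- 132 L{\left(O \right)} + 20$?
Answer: $\frac{67}{5} \approx 13.4$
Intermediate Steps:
$O = - \frac{1}{14}$ ($O = \frac{1}{-12 - 2} = \frac{1}{-14} = - \frac{1}{14} \approx -0.071429$)
$A = -10$ ($A = -2 - 8 = -10$)
$L{\left(n \right)} = \frac{1}{20}$ ($L{\left(n \right)} = - \frac{1}{2 \left(-10\right)} = \left(- \frac{1}{2}\right) \left(- \frac{1}{10}\right) = \frac{1}{20}$)
$- 132 L{\left(O \right)} + 20 = \left(-132\right) \frac{1}{20} + 20 = - \frac{33}{5} + 20 = \frac{67}{5}$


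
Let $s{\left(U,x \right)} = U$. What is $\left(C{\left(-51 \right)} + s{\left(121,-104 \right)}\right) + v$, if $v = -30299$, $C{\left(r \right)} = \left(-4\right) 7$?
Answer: $-30206$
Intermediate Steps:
$C{\left(r \right)} = -28$
$\left(C{\left(-51 \right)} + s{\left(121,-104 \right)}\right) + v = \left(-28 + 121\right) - 30299 = 93 - 30299 = -30206$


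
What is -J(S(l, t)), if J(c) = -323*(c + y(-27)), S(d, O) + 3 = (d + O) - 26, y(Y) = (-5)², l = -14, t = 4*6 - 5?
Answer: 323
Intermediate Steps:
t = 19 (t = 24 - 5 = 19)
y(Y) = 25
S(d, O) = -29 + O + d (S(d, O) = -3 + ((d + O) - 26) = -3 + ((O + d) - 26) = -3 + (-26 + O + d) = -29 + O + d)
J(c) = -8075 - 323*c (J(c) = -323*(c + 25) = -323*(25 + c) = -8075 - 323*c)
-J(S(l, t)) = -(-8075 - 323*(-29 + 19 - 14)) = -(-8075 - 323*(-24)) = -(-8075 + 7752) = -1*(-323) = 323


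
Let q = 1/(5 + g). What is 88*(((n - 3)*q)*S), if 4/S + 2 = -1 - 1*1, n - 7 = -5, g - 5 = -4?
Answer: 44/3 ≈ 14.667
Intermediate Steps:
g = 1 (g = 5 - 4 = 1)
n = 2 (n = 7 - 5 = 2)
q = 1/6 (q = 1/(5 + 1) = 1/6 ≈ 0.16667)
S = -1 (S = 4/(-2 + (-1 - 1*1)) = 4/(-2 + (-1 - 1)) = 4/(-2 - 2) = 4/(-4) = 4*(-1/4) = -1)
88*(((n - 3)*q)*S) = 88*(((2 - 3)*(1/6))*(-1)) = 88*(-1*1/6*(-1)) = 88*(-1/6*(-1)) = 88*(1/6) = 44/3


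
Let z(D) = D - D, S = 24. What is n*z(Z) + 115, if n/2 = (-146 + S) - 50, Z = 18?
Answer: 115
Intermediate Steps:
z(D) = 0
n = -344 (n = 2*((-146 + 24) - 50) = 2*(-122 - 50) = 2*(-172) = -344)
n*z(Z) + 115 = -344*0 + 115 = 0 + 115 = 115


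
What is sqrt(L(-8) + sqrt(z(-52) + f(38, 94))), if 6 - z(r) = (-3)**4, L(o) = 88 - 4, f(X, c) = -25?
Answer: sqrt(84 + 10*I) ≈ 9.1813 + 0.54458*I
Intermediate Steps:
L(o) = 84
z(r) = -75 (z(r) = 6 - 1*(-3)**4 = 6 - 1*81 = 6 - 81 = -75)
sqrt(L(-8) + sqrt(z(-52) + f(38, 94))) = sqrt(84 + sqrt(-75 - 25)) = sqrt(84 + sqrt(-100)) = sqrt(84 + 10*I)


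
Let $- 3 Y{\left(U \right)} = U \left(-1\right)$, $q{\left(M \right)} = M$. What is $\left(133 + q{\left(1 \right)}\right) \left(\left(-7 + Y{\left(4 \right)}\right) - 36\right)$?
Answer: $- \frac{16750}{3} \approx -5583.3$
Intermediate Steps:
$Y{\left(U \right)} = \frac{U}{3}$ ($Y{\left(U \right)} = - \frac{U \left(-1\right)}{3} = - \frac{\left(-1\right) U}{3} = \frac{U}{3}$)
$\left(133 + q{\left(1 \right)}\right) \left(\left(-7 + Y{\left(4 \right)}\right) - 36\right) = \left(133 + 1\right) \left(\left(-7 + \frac{1}{3} \cdot 4\right) - 36\right) = 134 \left(\left(-7 + \frac{4}{3}\right) - 36\right) = 134 \left(- \frac{17}{3} - 36\right) = 134 \left(- \frac{125}{3}\right) = - \frac{16750}{3}$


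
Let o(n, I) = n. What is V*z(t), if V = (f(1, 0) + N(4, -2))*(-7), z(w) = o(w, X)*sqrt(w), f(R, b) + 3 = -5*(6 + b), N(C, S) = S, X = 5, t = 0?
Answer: 0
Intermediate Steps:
f(R, b) = -33 - 5*b (f(R, b) = -3 - 5*(6 + b) = -3 + (-30 - 5*b) = -33 - 5*b)
z(w) = w**(3/2) (z(w) = w*sqrt(w) = w**(3/2))
V = 245 (V = ((-33 - 5*0) - 2)*(-7) = ((-33 + 0) - 2)*(-7) = (-33 - 2)*(-7) = -35*(-7) = 245)
V*z(t) = 245*0**(3/2) = 245*0 = 0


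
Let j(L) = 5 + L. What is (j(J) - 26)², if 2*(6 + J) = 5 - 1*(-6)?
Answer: 1849/4 ≈ 462.25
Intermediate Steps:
J = -½ (J = -6 + (5 - 1*(-6))/2 = -6 + (5 + 6)/2 = -6 + (½)*11 = -6 + 11/2 = -½ ≈ -0.50000)
(j(J) - 26)² = ((5 - ½) - 26)² = (9/2 - 26)² = (-43/2)² = 1849/4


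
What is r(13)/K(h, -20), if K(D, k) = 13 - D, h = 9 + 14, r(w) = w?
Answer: -13/10 ≈ -1.3000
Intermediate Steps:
h = 23
r(13)/K(h, -20) = 13/(13 - 1*23) = 13/(13 - 23) = 13/(-10) = 13*(-1/10) = -13/10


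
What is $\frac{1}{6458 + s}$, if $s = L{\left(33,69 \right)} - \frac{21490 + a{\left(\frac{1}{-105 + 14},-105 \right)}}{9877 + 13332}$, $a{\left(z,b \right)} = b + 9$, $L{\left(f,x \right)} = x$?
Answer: $\frac{23209}{151463749} \approx 0.00015323$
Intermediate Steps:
$a{\left(z,b \right)} = 9 + b$
$s = \frac{1580027}{23209}$ ($s = 69 - \frac{21490 + \left(9 - 105\right)}{9877 + 13332} = 69 - \frac{21490 - 96}{23209} = 69 - 21394 \cdot \frac{1}{23209} = 69 - \frac{21394}{23209} = \frac{1580027}{23209} \approx 68.078$)
$\frac{1}{6458 + s} = \frac{1}{6458 + \frac{1580027}{23209}} = \frac{1}{\frac{151463749}{23209}} = \frac{23209}{151463749}$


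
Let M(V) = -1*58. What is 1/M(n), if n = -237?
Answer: -1/58 ≈ -0.017241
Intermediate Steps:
M(V) = -58
1/M(n) = 1/(-58) = -1/58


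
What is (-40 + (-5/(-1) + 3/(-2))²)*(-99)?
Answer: 10989/4 ≈ 2747.3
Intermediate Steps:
(-40 + (-5/(-1) + 3/(-2))²)*(-99) = (-40 + (-5*(-1) + 3*(-½))²)*(-99) = (-40 + (5 - 3/2)²)*(-99) = (-40 + (7/2)²)*(-99) = (-40 + 49/4)*(-99) = -111/4*(-99) = 10989/4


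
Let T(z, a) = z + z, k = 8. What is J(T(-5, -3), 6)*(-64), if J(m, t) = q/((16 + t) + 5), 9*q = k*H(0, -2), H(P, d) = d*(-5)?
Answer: -5120/243 ≈ -21.070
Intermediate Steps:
H(P, d) = -5*d
q = 80/9 (q = (8*(-5*(-2)))/9 = (8*10)/9 = (⅑)*80 = 80/9 ≈ 8.8889)
T(z, a) = 2*z
J(m, t) = 80/(9*(21 + t)) (J(m, t) = 80/(9*((16 + t) + 5)) = 80/(9*(21 + t)))
J(T(-5, -3), 6)*(-64) = (80/(9*(21 + 6)))*(-64) = ((80/9)/27)*(-64) = ((80/9)*(1/27))*(-64) = (80/243)*(-64) = -5120/243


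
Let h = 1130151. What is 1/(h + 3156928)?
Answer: 1/4287079 ≈ 2.3326e-7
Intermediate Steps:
1/(h + 3156928) = 1/(1130151 + 3156928) = 1/4287079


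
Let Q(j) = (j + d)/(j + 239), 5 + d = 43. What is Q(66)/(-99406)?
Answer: -52/15159415 ≈ -3.4302e-6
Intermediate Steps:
d = 38 (d = -5 + 43 = 38)
Q(j) = (38 + j)/(239 + j) (Q(j) = (j + 38)/(j + 239) = (38 + j)/(239 + j))
Q(66)/(-99406) = ((38 + 66)/(239 + 66))/(-99406) = (104/305)*(-1/99406) = -52/15159415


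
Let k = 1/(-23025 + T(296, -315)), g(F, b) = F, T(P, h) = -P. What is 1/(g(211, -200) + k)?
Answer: 23321/4920730 ≈ 0.0047393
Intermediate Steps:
k = -1/23321 (k = 1/(-23025 - 1*296) = 1/(-23025 - 296) = 1/(-23321) = -1/23321 ≈ -4.2880e-5)
1/(g(211, -200) + k) = 1/(211 - 1/23321) = 1/(4920730/23321) = 23321/4920730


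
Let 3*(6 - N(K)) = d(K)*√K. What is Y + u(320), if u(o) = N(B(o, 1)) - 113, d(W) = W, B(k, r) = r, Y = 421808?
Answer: 1265102/3 ≈ 4.2170e+5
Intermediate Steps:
N(K) = 6 - K^(3/2)/3 (N(K) = 6 - K*√K/3 = 6 - K^(3/2)/3)
u(o) = -322/3 (u(o) = (6 - 1^(3/2)/3) - 113 = (6 - ⅓*1) - 113 = (6 - ⅓) - 113 = 17/3 - 113 = -322/3)
Y + u(320) = 421808 - 322/3 = 1265102/3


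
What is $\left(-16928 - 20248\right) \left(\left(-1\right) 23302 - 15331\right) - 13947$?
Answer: $1436206461$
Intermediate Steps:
$\left(-16928 - 20248\right) \left(\left(-1\right) 23302 - 15331\right) - 13947 = - 37176 \left(-23302 - 15331\right) - 13947 = \left(-37176\right) \left(-38633\right) - 13947 = 1436220408 - 13947 = 1436206461$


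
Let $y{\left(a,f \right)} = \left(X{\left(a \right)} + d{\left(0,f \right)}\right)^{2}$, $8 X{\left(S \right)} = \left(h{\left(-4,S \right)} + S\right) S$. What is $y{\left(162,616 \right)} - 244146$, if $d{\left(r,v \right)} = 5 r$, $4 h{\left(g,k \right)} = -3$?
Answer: $\frac{2667038649}{256} \approx 1.0418 \cdot 10^{7}$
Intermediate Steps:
$h{\left(g,k \right)} = - \frac{3}{4}$ ($h{\left(g,k \right)} = \frac{1}{4} \left(-3\right) = - \frac{3}{4}$)
$X{\left(S \right)} = \frac{S \left(- \frac{3}{4} + S\right)}{8}$ ($X{\left(S \right)} = \frac{\left(- \frac{3}{4} + S\right) S}{8} = \frac{S \left(- \frac{3}{4} + S\right)}{8}$)
$y{\left(a,f \right)} = \frac{a^{2} \left(-3 + 4 a\right)^{2}}{1024}$ ($y{\left(a,f \right)} = \left(\frac{a \left(-3 + 4 a\right)}{32} + 5 \cdot 0\right)^{2} = \left(\frac{a \left(-3 + 4 a\right)}{32} + 0\right)^{2} = \left(\frac{a \left(-3 + 4 a\right)}{32}\right)^{2} = \frac{a^{2} \left(-3 + 4 a\right)^{2}}{1024}$)
$y{\left(162,616 \right)} - 244146 = \frac{162^{2} \left(-3 + 4 \cdot 162\right)^{2}}{1024} - 244146 = \frac{1}{1024} \cdot 26244 \left(-3 + 648\right)^{2} - 244146 = \frac{1}{1024} \cdot 26244 \cdot 645^{2} - 244146 = \frac{1}{1024} \cdot 26244 \cdot 416025 - 244146 = \frac{2729540025}{256} - 244146 = \frac{2667038649}{256}$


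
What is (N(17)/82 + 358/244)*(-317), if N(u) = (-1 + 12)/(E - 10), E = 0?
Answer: -23051923/50020 ≈ -460.85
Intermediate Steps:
N(u) = -11/10 (N(u) = (-1 + 12)/(0 - 10) = 11/(-10) = 11*(-⅒) = -11/10)
(N(17)/82 + 358/244)*(-317) = (-11/10/82 + 358/244)*(-317) = (-11/10*1/82 + 358*(1/244))*(-317) = (-11/820 + 179/122)*(-317) = (72719/50020)*(-317) = -23051923/50020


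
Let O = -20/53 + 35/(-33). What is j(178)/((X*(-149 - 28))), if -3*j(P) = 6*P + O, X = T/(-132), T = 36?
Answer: -1865417/253287 ≈ -7.3648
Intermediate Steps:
O = -2515/1749 (O = -20*1/53 + 35*(-1/33) = -20/53 - 35/33 = -2515/1749 ≈ -1.4380)
X = -3/11 (X = 36/(-132) = 36*(-1/132) = -3/11 ≈ -0.27273)
j(P) = 2515/5247 - 2*P (j(P) = -(6*P - 2515/1749)/3 = -(-2515/1749 + 6*P)/3 = 2515/5247 - 2*P)
j(178)/((X*(-149 - 28))) = (2515/5247 - 2*178)/((-3*(-149 - 28)/11)) = (2515/5247 - 356)/((-3/11*(-177))) = -1865417/(5247*531/11) = -1865417/5247*11/531 = -1865417/253287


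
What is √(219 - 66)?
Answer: 3*√17 ≈ 12.369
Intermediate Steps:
√(219 - 66) = √153 = 3*√17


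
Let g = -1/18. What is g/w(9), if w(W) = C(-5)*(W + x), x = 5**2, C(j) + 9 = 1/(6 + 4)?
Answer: 5/27234 ≈ 0.00018359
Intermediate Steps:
C(j) = -89/10 (C(j) = -9 + 1/(6 + 4) = -9 + 1/10 = -89/10)
x = 25
w(W) = -445/2 - 89*W/10 (w(W) = -89*(W + 25)/10 = -89*(25 + W)/10 = -445/2 - 89*W/10)
g = -1/18 (g = -1*1/18 = -1/18 ≈ -0.055556)
g/w(9) = -1/18/(-445/2 - 89/10*9) = -1/18/(-445/2 - 801/10) = -1/18/(-1513/5) = -5/1513*(-1/18) = 5/27234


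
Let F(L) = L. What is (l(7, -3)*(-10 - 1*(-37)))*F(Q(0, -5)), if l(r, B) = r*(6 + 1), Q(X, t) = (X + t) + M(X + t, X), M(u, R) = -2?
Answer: -9261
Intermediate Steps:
Q(X, t) = -2 + X + t (Q(X, t) = (X + t) - 2 = -2 + X + t)
l(r, B) = 7*r (l(r, B) = r*7 = 7*r)
(l(7, -3)*(-10 - 1*(-37)))*F(Q(0, -5)) = ((7*7)*(-10 - 1*(-37)))*(-2 + 0 - 5) = (49*(-10 + 37))*(-7) = (49*27)*(-7) = 1323*(-7) = -9261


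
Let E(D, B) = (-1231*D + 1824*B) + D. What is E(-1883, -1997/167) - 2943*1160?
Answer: -186973458/167 ≈ -1.1196e+6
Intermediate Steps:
E(D, B) = -1230*D + 1824*B
E(-1883, -1997/167) - 2943*1160 = (-1230*(-1883) + 1824*(-1997/167)) - 2943*1160 = (2316090 + 1824*(-1997*1/167)) - 3413880 = (2316090 + 1824*(-1997/167)) - 3413880 = (2316090 - 3642528/167) - 3413880 = 383144502/167 - 3413880 = -186973458/167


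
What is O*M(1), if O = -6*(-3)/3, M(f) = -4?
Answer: -24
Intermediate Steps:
O = 6 (O = 18*(⅓) = 6)
O*M(1) = 6*(-4) = -24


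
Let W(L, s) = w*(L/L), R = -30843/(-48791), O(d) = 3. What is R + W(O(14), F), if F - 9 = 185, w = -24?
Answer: -1140141/48791 ≈ -23.368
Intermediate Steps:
F = 194 (F = 9 + 185 = 194)
R = 30843/48791 (R = -30843*(-1/48791) = 30843/48791 ≈ 0.63214)
W(L, s) = -24 (W(L, s) = -24*L/L = -24*1 = -24)
R + W(O(14), F) = 30843/48791 - 24 = -1140141/48791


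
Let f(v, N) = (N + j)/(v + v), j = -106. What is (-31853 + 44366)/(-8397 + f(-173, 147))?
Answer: -4329498/2905403 ≈ -1.4902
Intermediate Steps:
f(v, N) = (-106 + N)/(2*v) (f(v, N) = (N - 106)/(v + v) = (-106 + N)/((2*v)) = (-106 + N)*(1/(2*v)) = (-106 + N)/(2*v))
(-31853 + 44366)/(-8397 + f(-173, 147)) = (-31853 + 44366)/(-8397 + (½)*(-106 + 147)/(-173)) = 12513/(-8397 + (½)*(-1/173)*41) = 12513/(-8397 - 41/346) = 12513/(-2905403/346) = 12513*(-346/2905403) = -4329498/2905403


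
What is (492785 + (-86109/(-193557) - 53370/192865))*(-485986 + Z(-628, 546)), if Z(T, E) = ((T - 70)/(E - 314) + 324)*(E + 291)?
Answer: -7728919856194613650312/72172050223 ≈ -1.0709e+11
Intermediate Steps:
Z(T, E) = (291 + E)*(324 + (-70 + T)/(-314 + E)) (Z(T, E) = ((-70 + T)/(-314 + E) + 324)*(291 + E) = (324 + (-70 + T)/(-314 + E))*(291 + E) = (291 + E)*(324 + (-70 + T)/(-314 + E)))
(492785 + (-86109/(-193557) - 53370/192865))*(-485986 + Z(-628, 546)) = (492785 + (-86109/(-193557) - 53370/192865))*(-485986 + (-29625546 - 7522*546 + 291*(-628) + 324*546² + 546*(-628))/(-314 + 546)) = (492785 + (-86109*(-1/193557) - 53370*1/192865))*(-485986 + (-29625546 - 4107012 - 182748 + 324*298116 - 342888)/232) = (492785 + (28703/64519 - 10674/38573))*(-485986 + (-29625546 - 4107012 - 182748 + 96589584 - 342888)/232) = (492785 + 418485013/2488691387)*(-485986 + (1/232)*62331390) = 1226390203627808*(-485986 + 31165695/116)/2488691387 = (1226390203627808/2488691387)*(-25208681/116) = -7728919856194613650312/72172050223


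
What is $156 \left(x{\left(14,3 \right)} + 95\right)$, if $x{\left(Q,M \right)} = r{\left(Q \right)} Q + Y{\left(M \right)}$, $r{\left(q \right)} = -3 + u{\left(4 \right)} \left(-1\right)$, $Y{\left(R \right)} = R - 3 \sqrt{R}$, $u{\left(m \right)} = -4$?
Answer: $17472 - 468 \sqrt{3} \approx 16661.0$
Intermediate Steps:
$Y{\left(R \right)} = R - 3 \sqrt{R}$
$r{\left(q \right)} = 1$ ($r{\left(q \right)} = -3 - -4 = -3 + 4 = 1$)
$x{\left(Q,M \right)} = M + Q - 3 \sqrt{M}$ ($x{\left(Q,M \right)} = 1 Q - \left(- M + 3 \sqrt{M}\right) = Q - \left(- M + 3 \sqrt{M}\right) = M + Q - 3 \sqrt{M}$)
$156 \left(x{\left(14,3 \right)} + 95\right) = 156 \left(\left(3 + 14 - 3 \sqrt{3}\right) + 95\right) = 156 \left(\left(17 - 3 \sqrt{3}\right) + 95\right) = 156 \left(112 - 3 \sqrt{3}\right) = 17472 - 468 \sqrt{3}$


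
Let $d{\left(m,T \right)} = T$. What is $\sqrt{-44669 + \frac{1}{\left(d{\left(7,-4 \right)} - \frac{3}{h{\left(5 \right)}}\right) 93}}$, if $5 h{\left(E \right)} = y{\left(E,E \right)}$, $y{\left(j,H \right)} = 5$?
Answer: $\frac{4 i \sqrt{1183172970}}{651} \approx 211.35 i$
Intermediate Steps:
$h{\left(E \right)} = 1$ ($h{\left(E \right)} = \frac{1}{5} \cdot 5 = 1$)
$\sqrt{-44669 + \frac{1}{\left(d{\left(7,-4 \right)} - \frac{3}{h{\left(5 \right)}}\right) 93}} = \sqrt{-44669 + \frac{1}{\left(-4 - \frac{3}{1}\right) 93}} = \sqrt{-44669 + \frac{1}{\left(-4 - 3\right) 93}} = \sqrt{-44669 + \frac{1}{\left(-7\right) 93}} = \sqrt{-44669 + \frac{1}{-651}} = \sqrt{-44669 - \frac{1}{651}} = \sqrt{- \frac{29079520}{651}} = \frac{4 i \sqrt{1183172970}}{651}$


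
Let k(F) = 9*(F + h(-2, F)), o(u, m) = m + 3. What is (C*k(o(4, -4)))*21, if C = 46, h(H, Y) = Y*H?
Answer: 8694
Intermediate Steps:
h(H, Y) = H*Y
o(u, m) = 3 + m
k(F) = -9*F (k(F) = 9*(F - 2*F) = 9*(-F) = -9*F)
(C*k(o(4, -4)))*21 = (46*(-9*(3 - 4)))*21 = (46*(-9*(-1)))*21 = (46*9)*21 = 414*21 = 8694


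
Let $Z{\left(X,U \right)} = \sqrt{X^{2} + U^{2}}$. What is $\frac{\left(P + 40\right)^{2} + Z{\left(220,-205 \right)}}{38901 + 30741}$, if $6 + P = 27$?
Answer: $\frac{3721}{69642} + \frac{5 \sqrt{3617}}{69642} \approx 0.057748$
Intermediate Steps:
$P = 21$ ($P = -6 + 27 = 21$)
$Z{\left(X,U \right)} = \sqrt{U^{2} + X^{2}}$
$\frac{\left(P + 40\right)^{2} + Z{\left(220,-205 \right)}}{38901 + 30741} = \frac{\left(21 + 40\right)^{2} + \sqrt{\left(-205\right)^{2} + 220^{2}}}{38901 + 30741} = \frac{61^{2} + \sqrt{42025 + 48400}}{69642} = \left(3721 + \sqrt{90425}\right) \frac{1}{69642} = \left(3721 + 5 \sqrt{3617}\right) \frac{1}{69642} = \frac{3721}{69642} + \frac{5 \sqrt{3617}}{69642}$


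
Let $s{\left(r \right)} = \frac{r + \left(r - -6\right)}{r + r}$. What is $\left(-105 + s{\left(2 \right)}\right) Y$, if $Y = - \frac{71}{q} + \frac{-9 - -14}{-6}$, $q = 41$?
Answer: $\frac{3155}{12} \approx 262.92$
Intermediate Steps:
$Y = - \frac{631}{246}$ ($Y = - \frac{71}{41} + \frac{-9 - -14}{-6} = \left(-71\right) \frac{1}{41} + \left(-9 + 14\right) \left(- \frac{1}{6}\right) = - \frac{71}{41} + 5 \left(- \frac{1}{6}\right) = - \frac{71}{41} - \frac{5}{6} = - \frac{631}{246} \approx -2.565$)
$s{\left(r \right)} = \frac{6 + 2 r}{2 r}$ ($s{\left(r \right)} = \frac{r + \left(r + 6\right)}{2 r} = \left(r + \left(6 + r\right)\right) \frac{1}{2 r} = \left(6 + 2 r\right) \frac{1}{2 r} = \frac{6 + 2 r}{2 r}$)
$\left(-105 + s{\left(2 \right)}\right) Y = \left(-105 + \frac{3 + 2}{2}\right) \left(- \frac{631}{246}\right) = \left(-105 + \frac{1}{2} \cdot 5\right) \left(- \frac{631}{246}\right) = \left(-105 + \frac{5}{2}\right) \left(- \frac{631}{246}\right) = \left(- \frac{205}{2}\right) \left(- \frac{631}{246}\right) = \frac{3155}{12}$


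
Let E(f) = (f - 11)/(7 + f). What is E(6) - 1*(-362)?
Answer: 4701/13 ≈ 361.62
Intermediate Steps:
E(f) = (-11 + f)/(7 + f)
E(6) - 1*(-362) = (-11 + 6)/(7 + 6) - 1*(-362) = -5/13 + 362 = 4701/13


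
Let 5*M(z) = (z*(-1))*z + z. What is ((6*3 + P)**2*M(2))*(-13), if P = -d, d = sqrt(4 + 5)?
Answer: 1170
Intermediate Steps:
d = 3 (d = sqrt(9) = 3)
P = -3 (P = -1*3 = -3)
M(z) = -z**2/5 + z/5 (M(z) = ((z*(-1))*z + z)/5 = ((-z)*z + z)/5 = (-z**2 + z)/5 = (z - z**2)/5 = -z**2/5 + z/5)
((6*3 + P)**2*M(2))*(-13) = ((6*3 - 3)**2*((1/5)*2*(1 - 1*2)))*(-13) = ((18 - 3)**2*((1/5)*2*(1 - 2)))*(-13) = (15**2*((1/5)*2*(-1)))*(-13) = (225*(-2/5))*(-13) = -90*(-13) = 1170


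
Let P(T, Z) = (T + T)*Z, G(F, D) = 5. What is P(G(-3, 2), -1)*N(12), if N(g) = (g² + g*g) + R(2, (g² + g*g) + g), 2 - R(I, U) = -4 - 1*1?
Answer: -2950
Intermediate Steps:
P(T, Z) = 2*T*Z (P(T, Z) = (2*T)*Z = 2*T*Z)
R(I, U) = 7 (R(I, U) = 2 - (-4 - 1*1) = 2 - (-4 - 1) = 2 - 1*(-5) = 2 + 5 = 7)
N(g) = 7 + 2*g² (N(g) = (g² + g*g) + 7 = (g² + g²) + 7 = 2*g² + 7 = 7 + 2*g²)
P(G(-3, 2), -1)*N(12) = (2*5*(-1))*(7 + 2*12²) = -10*(7 + 2*144) = -10*(7 + 288) = -10*295 = -2950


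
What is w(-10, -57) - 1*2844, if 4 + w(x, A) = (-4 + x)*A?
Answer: -2050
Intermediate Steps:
w(x, A) = -4 + A*(-4 + x) (w(x, A) = -4 + (-4 + x)*A = -4 + A*(-4 + x))
w(-10, -57) - 1*2844 = (-4 - 4*(-57) - 57*(-10)) - 1*2844 = (-4 + 228 + 570) - 2844 = 794 - 2844 = -2050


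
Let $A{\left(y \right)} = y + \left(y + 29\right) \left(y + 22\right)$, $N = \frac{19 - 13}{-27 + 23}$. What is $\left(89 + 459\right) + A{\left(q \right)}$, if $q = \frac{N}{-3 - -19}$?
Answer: $\frac{1209481}{1024} \approx 1181.1$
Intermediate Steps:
$N = - \frac{3}{2}$ ($N = \frac{6}{-4} = 6 \left(- \frac{1}{4}\right) = - \frac{3}{2} \approx -1.5$)
$q = - \frac{3}{32}$ ($q = - \frac{3}{2 \left(-3 - -19\right)} = - \frac{3}{2 \left(-3 + 19\right)} = - \frac{3}{2 \cdot 16} = \left(- \frac{3}{2}\right) \frac{1}{16} = - \frac{3}{32} \approx -0.09375$)
$A{\left(y \right)} = y + \left(22 + y\right) \left(29 + y\right)$ ($A{\left(y \right)} = y + \left(29 + y\right) \left(22 + y\right) = y + \left(22 + y\right) \left(29 + y\right)$)
$\left(89 + 459\right) + A{\left(q \right)} = \left(89 + 459\right) + \left(638 + \left(- \frac{3}{32}\right)^{2} + 52 \left(- \frac{3}{32}\right)\right) = 548 + \left(638 + \frac{9}{1024} - \frac{39}{8}\right) = 548 + \frac{648329}{1024} = \frac{1209481}{1024}$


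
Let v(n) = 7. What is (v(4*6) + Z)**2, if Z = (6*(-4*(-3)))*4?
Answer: 87025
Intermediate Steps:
Z = 288 (Z = (6*12)*4 = 72*4 = 288)
(v(4*6) + Z)**2 = (7 + 288)**2 = 295**2 = 87025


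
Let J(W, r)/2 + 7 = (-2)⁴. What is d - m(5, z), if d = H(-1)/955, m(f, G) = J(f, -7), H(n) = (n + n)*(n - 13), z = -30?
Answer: -17162/955 ≈ -17.971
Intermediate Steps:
J(W, r) = 18 (J(W, r) = -14 + 2*(-2)⁴ = -14 + 2*16 = -14 + 32 = 18)
H(n) = 2*n*(-13 + n) (H(n) = (2*n)*(-13 + n) = 2*n*(-13 + n))
m(f, G) = 18
d = 28/955 (d = (2*(-1)*(-13 - 1))/955 = (2*(-1)*(-14))*(1/955) = 28*(1/955) = 28/955 ≈ 0.029319)
d - m(5, z) = 28/955 - 1*18 = 28/955 - 18 = -17162/955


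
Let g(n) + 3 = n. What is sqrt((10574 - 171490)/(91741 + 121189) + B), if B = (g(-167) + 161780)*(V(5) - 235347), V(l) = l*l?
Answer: I*sqrt(431066703106865675470)/106465 ≈ 1.9501e+5*I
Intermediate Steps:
V(l) = l**2
g(n) = -3 + n
B = -38030388420 (B = ((-3 - 167) + 161780)*(5**2 - 235347) = (-170 + 161780)*(25 - 235347) = 161610*(-235322) = -38030388420)
sqrt((10574 - 171490)/(91741 + 121189) + B) = sqrt((10574 - 171490)/(91741 + 121189) - 38030388420) = sqrt(-160916/212930 - 38030388420) = sqrt(-160916*1/212930 - 38030388420) = sqrt(-80458/106465 - 38030388420) = sqrt(-4048905303215758/106465) = I*sqrt(431066703106865675470)/106465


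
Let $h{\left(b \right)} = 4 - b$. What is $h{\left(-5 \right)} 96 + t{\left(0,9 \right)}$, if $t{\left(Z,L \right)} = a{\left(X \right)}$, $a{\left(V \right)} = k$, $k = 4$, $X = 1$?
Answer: $868$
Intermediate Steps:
$a{\left(V \right)} = 4$
$t{\left(Z,L \right)} = 4$
$h{\left(-5 \right)} 96 + t{\left(0,9 \right)} = \left(4 - -5\right) 96 + 4 = \left(4 + 5\right) 96 + 4 = 9 \cdot 96 + 4 = 864 + 4 = 868$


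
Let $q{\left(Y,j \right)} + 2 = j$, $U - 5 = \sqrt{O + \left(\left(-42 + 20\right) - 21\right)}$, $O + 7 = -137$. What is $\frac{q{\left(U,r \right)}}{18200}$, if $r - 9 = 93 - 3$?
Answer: $\frac{97}{18200} \approx 0.0053297$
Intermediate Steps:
$O = -144$ ($O = -7 - 137 = -144$)
$r = 99$ ($r = 9 + \left(93 - 3\right) = 9 + 90 = 99$)
$U = 5 + i \sqrt{187}$ ($U = 5 + \sqrt{-144 + \left(\left(-42 + 20\right) - 21\right)} = 5 + \sqrt{-144 - 43} = 5 + \sqrt{-187} = 5 + i \sqrt{187} \approx 5.0 + 13.675 i$)
$q{\left(Y,j \right)} = -2 + j$
$\frac{q{\left(U,r \right)}}{18200} = \frac{-2 + 99}{18200} = 97 \cdot \frac{1}{18200} = \frac{97}{18200}$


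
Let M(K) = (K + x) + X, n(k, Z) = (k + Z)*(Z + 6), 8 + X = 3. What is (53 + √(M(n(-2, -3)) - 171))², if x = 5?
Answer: (53 + I*√186)² ≈ 2623.0 + 1445.6*I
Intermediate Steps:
X = -5 (X = -8 + 3 = -5)
n(k, Z) = (6 + Z)*(Z + k) (n(k, Z) = (Z + k)*(6 + Z) = (6 + Z)*(Z + k))
M(K) = K (M(K) = (K + 5) - 5 = (5 + K) - 5 = K)
(53 + √(M(n(-2, -3)) - 171))² = (53 + √(((-3)² + 6*(-3) + 6*(-2) - 3*(-2)) - 171))² = (53 + √((9 - 18 - 12 + 6) - 171))² = (53 + √(-15 - 171))² = (53 + √(-186))² = (53 + I*√186)²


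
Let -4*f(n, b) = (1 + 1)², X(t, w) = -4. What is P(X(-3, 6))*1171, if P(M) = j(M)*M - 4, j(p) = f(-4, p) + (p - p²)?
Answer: 93680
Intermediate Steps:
f(n, b) = -1 (f(n, b) = -(1 + 1)²/4 = -¼*2² = -¼*4 = -1)
j(p) = -1 + p - p² (j(p) = -1 + (p - p²) = -1 + p - p²)
P(M) = -4 + M*(-1 + M - M²) (P(M) = (-1 + M - M²)*M - 4 = M*(-1 + M - M²) - 4 = -4 + M*(-1 + M - M²))
P(X(-3, 6))*1171 = (-4 + (-4)² - 1*(-4) - 1*(-4)³)*1171 = (-4 + 16 + 4 - 1*(-64))*1171 = (-4 + 16 + 4 + 64)*1171 = 80*1171 = 93680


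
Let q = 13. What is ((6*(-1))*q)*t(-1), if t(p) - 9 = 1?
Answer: -780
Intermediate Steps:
t(p) = 10 (t(p) = 9 + 1 = 10)
((6*(-1))*q)*t(-1) = ((6*(-1))*13)*10 = -6*13*10 = -78*10 = -780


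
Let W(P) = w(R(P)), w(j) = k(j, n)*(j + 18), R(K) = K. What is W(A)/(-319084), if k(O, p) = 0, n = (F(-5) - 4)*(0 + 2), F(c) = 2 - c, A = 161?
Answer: 0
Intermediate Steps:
n = 6 (n = ((2 - 1*(-5)) - 4)*(0 + 2) = ((2 + 5) - 4)*2 = (7 - 4)*2 = 3*2 = 6)
w(j) = 0 (w(j) = 0*(j + 18) = 0*(18 + j) = 0)
W(P) = 0
W(A)/(-319084) = 0/(-319084) = 0*(-1/319084) = 0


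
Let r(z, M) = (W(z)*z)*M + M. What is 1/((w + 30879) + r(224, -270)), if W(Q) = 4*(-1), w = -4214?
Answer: 1/268315 ≈ 3.7270e-6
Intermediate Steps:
W(Q) = -4
r(z, M) = M - 4*M*z (r(z, M) = (-4*z)*M + M = -4*M*z + M = M - 4*M*z)
1/((w + 30879) + r(224, -270)) = 1/((-4214 + 30879) - 270*(1 - 4*224)) = 1/(26665 - 270*(1 - 896)) = 1/(26665 - 270*(-895)) = 1/(26665 + 241650) = 1/268315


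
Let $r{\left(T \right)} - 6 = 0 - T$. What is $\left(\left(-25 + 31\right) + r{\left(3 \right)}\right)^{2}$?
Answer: $81$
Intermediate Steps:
$r{\left(T \right)} = 6 - T$ ($r{\left(T \right)} = 6 + \left(0 - T\right) = 6 - T$)
$\left(\left(-25 + 31\right) + r{\left(3 \right)}\right)^{2} = \left(\left(-25 + 31\right) + \left(6 - 3\right)\right)^{2} = \left(6 + \left(6 - 3\right)\right)^{2} = \left(6 + 3\right)^{2} = 9^{2} = 81$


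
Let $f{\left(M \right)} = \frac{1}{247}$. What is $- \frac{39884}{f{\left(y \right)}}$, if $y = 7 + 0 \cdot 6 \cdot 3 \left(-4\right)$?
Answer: $-9851348$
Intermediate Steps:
$y = 7$ ($y = 7 + 0 \cdot 3 \left(-4\right) = 7 + 0 \left(-4\right) = 7 + 0 = 7$)
$f{\left(M \right)} = \frac{1}{247}$
$- \frac{39884}{f{\left(y \right)}} = - 39884 \frac{1}{\frac{1}{247}} = \left(-39884\right) 247 = -9851348$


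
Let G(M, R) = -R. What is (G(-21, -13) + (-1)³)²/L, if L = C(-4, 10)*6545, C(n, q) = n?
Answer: -36/6545 ≈ -0.0055004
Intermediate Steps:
L = -26180 (L = -4*6545 = -26180)
(G(-21, -13) + (-1)³)²/L = (-1*(-13) + (-1)³)²/(-26180) = (13 - 1)²*(-1/26180) = 12²*(-1/26180) = 144*(-1/26180) = -36/6545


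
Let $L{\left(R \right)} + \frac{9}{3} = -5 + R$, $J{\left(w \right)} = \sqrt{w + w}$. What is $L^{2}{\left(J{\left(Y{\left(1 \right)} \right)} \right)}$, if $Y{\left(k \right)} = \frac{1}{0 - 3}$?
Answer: $\frac{\left(24 - i \sqrt{6}\right)^{2}}{9} \approx 63.333 - 13.064 i$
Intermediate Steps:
$Y{\left(k \right)} = - \frac{1}{3}$ ($Y{\left(k \right)} = \frac{1}{-3} = - \frac{1}{3}$)
$J{\left(w \right)} = \sqrt{2} \sqrt{w}$ ($J{\left(w \right)} = \sqrt{2 w} = \sqrt{2} \sqrt{w}$)
$L{\left(R \right)} = -8 + R$ ($L{\left(R \right)} = -3 + \left(-5 + R\right) = -8 + R$)
$L^{2}{\left(J{\left(Y{\left(1 \right)} \right)} \right)} = \left(-8 + \sqrt{2} \sqrt{- \frac{1}{3}}\right)^{2} = \left(-8 + \sqrt{2} \frac{i \sqrt{3}}{3}\right)^{2} = \left(-8 + \frac{i \sqrt{6}}{3}\right)^{2}$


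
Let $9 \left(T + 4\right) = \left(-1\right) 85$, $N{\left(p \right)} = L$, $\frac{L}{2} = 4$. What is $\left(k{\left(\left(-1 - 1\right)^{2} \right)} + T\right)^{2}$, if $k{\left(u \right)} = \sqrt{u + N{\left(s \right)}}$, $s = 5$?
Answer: $\frac{15613}{81} - \frac{484 \sqrt{3}}{9} \approx 99.607$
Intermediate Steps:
$L = 8$ ($L = 2 \cdot 4 = 8$)
$N{\left(p \right)} = 8$
$T = - \frac{121}{9}$ ($T = -4 + \frac{\left(-1\right) 85}{9} = -4 + \frac{1}{9} \left(-85\right) = -4 - \frac{85}{9} = - \frac{121}{9} \approx -13.444$)
$k{\left(u \right)} = \sqrt{8 + u}$ ($k{\left(u \right)} = \sqrt{u + 8} = \sqrt{8 + u}$)
$\left(k{\left(\left(-1 - 1\right)^{2} \right)} + T\right)^{2} = \left(\sqrt{8 + \left(-1 - 1\right)^{2}} - \frac{121}{9}\right)^{2} = \left(\sqrt{8 + \left(-2\right)^{2}} - \frac{121}{9}\right)^{2} = \left(\sqrt{8 + 4} - \frac{121}{9}\right)^{2} = \left(\sqrt{12} - \frac{121}{9}\right)^{2} = \left(2 \sqrt{3} - \frac{121}{9}\right)^{2} = \left(- \frac{121}{9} + 2 \sqrt{3}\right)^{2}$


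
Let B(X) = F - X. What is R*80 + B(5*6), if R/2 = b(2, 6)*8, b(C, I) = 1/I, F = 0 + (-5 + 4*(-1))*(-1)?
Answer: 577/3 ≈ 192.33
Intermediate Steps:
F = 9 (F = 0 + (-5 - 4)*(-1) = 0 - 9*(-1) = 0 + 9 = 9)
B(X) = 9 - X
R = 8/3 (R = 2*(8/6) = 2*((⅙)*8) = 2*(4/3) = 8/3 ≈ 2.6667)
R*80 + B(5*6) = (8/3)*80 + (9 - 5*6) = 640/3 + (9 - 1*30) = 640/3 + (9 - 30) = 640/3 - 21 = 577/3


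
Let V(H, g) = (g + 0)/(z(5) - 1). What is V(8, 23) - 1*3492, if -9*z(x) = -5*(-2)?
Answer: -66555/19 ≈ -3502.9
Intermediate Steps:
z(x) = -10/9 (z(x) = -(-5)*(-2)/9 = -⅑*10 = -10/9)
V(H, g) = -9*g/19 (V(H, g) = (g + 0)/(-10/9 - 1) = g/(-19/9) = g*(-9/19) = -9*g/19)
V(8, 23) - 1*3492 = -9/19*23 - 1*3492 = -207/19 - 3492 = -66555/19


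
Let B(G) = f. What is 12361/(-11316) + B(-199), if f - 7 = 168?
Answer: 1967939/11316 ≈ 173.91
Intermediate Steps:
f = 175 (f = 7 + 168 = 175)
B(G) = 175
12361/(-11316) + B(-199) = 12361/(-11316) + 175 = 12361*(-1/11316) + 175 = -12361/11316 + 175 = 1967939/11316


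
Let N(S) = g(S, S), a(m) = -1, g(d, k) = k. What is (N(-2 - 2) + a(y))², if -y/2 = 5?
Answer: 25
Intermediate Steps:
y = -10 (y = -2*5 = -10)
N(S) = S
(N(-2 - 2) + a(y))² = ((-2 - 2) - 1)² = (-4 - 1)² = (-5)² = 25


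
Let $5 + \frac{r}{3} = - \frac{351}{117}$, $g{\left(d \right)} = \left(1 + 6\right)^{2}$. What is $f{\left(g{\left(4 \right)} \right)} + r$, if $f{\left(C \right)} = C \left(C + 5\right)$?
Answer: $2622$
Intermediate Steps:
$g{\left(d \right)} = 49$ ($g{\left(d \right)} = 7^{2} = 49$)
$f{\left(C \right)} = C \left(5 + C\right)$
$r = -24$ ($r = -15 + 3 \left(- \frac{351}{117}\right) = -15 + 3 \left(\left(-351\right) \frac{1}{117}\right) = -15 + 3 \left(-3\right) = -15 - 9 = -24$)
$f{\left(g{\left(4 \right)} \right)} + r = 49 \left(5 + 49\right) - 24 = 49 \cdot 54 - 24 = 2646 - 24 = 2622$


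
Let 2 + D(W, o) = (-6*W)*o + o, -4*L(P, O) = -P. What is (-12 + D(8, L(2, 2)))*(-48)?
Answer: 1800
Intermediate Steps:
L(P, O) = P/4 (L(P, O) = -(-1)*P/4 = P/4)
D(W, o) = -2 + o - 6*W*o (D(W, o) = -2 + ((-6*W)*o + o) = -2 + (-6*W*o + o) = -2 + (o - 6*W*o) = -2 + o - 6*W*o)
(-12 + D(8, L(2, 2)))*(-48) = (-12 + (-2 + (1/4)*2 - 6*8*(1/4)*2))*(-48) = (-12 + (-2 + 1/2 - 6*8*1/2))*(-48) = (-12 + (-2 + 1/2 - 24))*(-48) = (-12 - 51/2)*(-48) = -75/2*(-48) = 1800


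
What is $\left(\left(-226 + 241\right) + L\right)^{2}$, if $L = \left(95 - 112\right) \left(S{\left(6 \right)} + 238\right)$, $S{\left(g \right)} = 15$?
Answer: $18369796$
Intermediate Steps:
$L = -4301$ ($L = \left(95 - 112\right) \left(15 + 238\right) = \left(-17\right) 253 = -4301$)
$\left(\left(-226 + 241\right) + L\right)^{2} = \left(\left(-226 + 241\right) - 4301\right)^{2} = \left(15 - 4301\right)^{2} = \left(-4286\right)^{2} = 18369796$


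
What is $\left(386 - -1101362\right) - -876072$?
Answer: $1977820$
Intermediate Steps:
$\left(386 - -1101362\right) - -876072 = \left(386 + 1101362\right) + 876072 = 1101748 + 876072 = 1977820$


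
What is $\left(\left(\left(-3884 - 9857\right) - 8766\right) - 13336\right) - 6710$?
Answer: $-42553$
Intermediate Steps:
$\left(\left(\left(-3884 - 9857\right) - 8766\right) - 13336\right) - 6710 = \left(\left(-13741 - 8766\right) - 13336\right) - 6710 = \left(-22507 - 13336\right) - 6710 = -35843 - 6710 = -42553$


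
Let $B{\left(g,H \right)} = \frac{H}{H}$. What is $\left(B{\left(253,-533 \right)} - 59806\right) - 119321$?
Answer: $-179126$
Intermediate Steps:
$B{\left(g,H \right)} = 1$
$\left(B{\left(253,-533 \right)} - 59806\right) - 119321 = \left(1 - 59806\right) - 119321 = -59805 - 119321 = -179126$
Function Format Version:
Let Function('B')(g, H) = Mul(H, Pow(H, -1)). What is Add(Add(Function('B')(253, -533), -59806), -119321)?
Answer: -179126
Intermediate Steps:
Function('B')(g, H) = 1
Add(Add(Function('B')(253, -533), -59806), -119321) = Add(Add(1, -59806), -119321) = Add(-59805, -119321) = -179126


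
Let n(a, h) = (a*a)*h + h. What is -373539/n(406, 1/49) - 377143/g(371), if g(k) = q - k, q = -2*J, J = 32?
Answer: 54205136906/71704095 ≈ 755.96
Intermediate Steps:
q = -64 (q = -2*32 = -64)
g(k) = -64 - k
n(a, h) = h + h*a**2 (n(a, h) = a**2*h + h = h*a**2 + h = h + h*a**2)
-373539/n(406, 1/49) - 377143/g(371) = -373539*49/(1 + 406**2) - 377143/(-64 - 1*371) = -373539*49/(1 + 164836) - 377143/(-64 - 371) = -373539/((1/49)*164837) - 377143/(-435) = -373539/164837/49 - 377143*(-1/435) = -373539*49/164837 + 377143/435 = -18303411/164837 + 377143/435 = 54205136906/71704095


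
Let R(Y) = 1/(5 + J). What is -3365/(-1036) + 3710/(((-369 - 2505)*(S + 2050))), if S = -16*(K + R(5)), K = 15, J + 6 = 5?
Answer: 623642875/192046428 ≈ 3.2474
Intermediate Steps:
J = -1 (J = -6 + 5 = -1)
R(Y) = ¼ (R(Y) = 1/(5 - 1) = 1/4 = ¼)
S = -244 (S = -16*(15 + ¼) = -16*61/4 = -244)
-3365/(-1036) + 3710/(((-369 - 2505)*(S + 2050))) = -3365/(-1036) + 3710/(((-369 - 2505)*(-244 + 2050))) = -3365*(-1/1036) + 3710/((-2874*1806)) = 3365/1036 + 3710/(-5190444) = 3365/1036 + 3710*(-1/5190444) = 3365/1036 - 265/370746 = 623642875/192046428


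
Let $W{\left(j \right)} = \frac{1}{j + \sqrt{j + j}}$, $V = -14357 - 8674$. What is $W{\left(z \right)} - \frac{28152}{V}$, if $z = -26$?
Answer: $\frac{85025}{71652} - \frac{i \sqrt{13}}{364} \approx 1.1866 - 0.0099054 i$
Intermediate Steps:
$V = -23031$ ($V = -14357 - 8674 = -23031$)
$W{\left(j \right)} = \frac{1}{j + \sqrt{2} \sqrt{j}}$ ($W{\left(j \right)} = \frac{1}{j + \sqrt{2 j}} = \frac{1}{j + \sqrt{2} \sqrt{j}}$)
$W{\left(z \right)} - \frac{28152}{V} = \frac{1}{-26 + \sqrt{2} \sqrt{-26}} - \frac{28152}{-23031} = \frac{1}{-26 + \sqrt{2} i \sqrt{26}} - 28152 \left(- \frac{1}{23031}\right) = \frac{1}{-26 + 2 i \sqrt{13}} - - \frac{3128}{2559} = \frac{1}{-26 + 2 i \sqrt{13}} + \frac{3128}{2559} = \frac{3128}{2559} + \frac{1}{-26 + 2 i \sqrt{13}}$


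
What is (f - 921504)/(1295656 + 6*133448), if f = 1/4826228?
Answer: -4447388406911/10117434110432 ≈ -0.43958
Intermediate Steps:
f = 1/4826228 ≈ 2.0720e-7
(f - 921504)/(1295656 + 6*133448) = (1/4826228 - 921504)/(1295656 + 6*133448) = -4447388406911/(4826228*(1295656 + 800688)) = -4447388406911/4826228/2096344 = -4447388406911/4826228*1/2096344 = -4447388406911/10117434110432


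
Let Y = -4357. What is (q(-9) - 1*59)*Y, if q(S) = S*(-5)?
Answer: 60998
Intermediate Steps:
q(S) = -5*S
(q(-9) - 1*59)*Y = (-5*(-9) - 1*59)*(-4357) = (45 - 59)*(-4357) = -14*(-4357) = 60998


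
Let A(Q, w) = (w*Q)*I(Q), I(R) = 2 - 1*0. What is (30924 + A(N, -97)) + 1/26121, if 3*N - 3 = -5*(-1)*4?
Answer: 256305057/8707 ≈ 29437.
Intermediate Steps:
N = 23/3 (N = 1 + (-5*(-1)*4)/3 = 1 + (5*4)/3 = 1 + (⅓)*20 = 1 + 20/3 = 23/3 ≈ 7.6667)
I(R) = 2 (I(R) = 2 + 0 = 2)
A(Q, w) = 2*Q*w (A(Q, w) = (w*Q)*2 = (Q*w)*2 = 2*Q*w)
(30924 + A(N, -97)) + 1/26121 = (30924 + 2*(23/3)*(-97)) + 1/26121 = (30924 - 4462/3) + 1/26121 = 88310/3 + 1/26121 = 256305057/8707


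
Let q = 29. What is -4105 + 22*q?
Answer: -3467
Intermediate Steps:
-4105 + 22*q = -4105 + 22*29 = -4105 + 638 = -3467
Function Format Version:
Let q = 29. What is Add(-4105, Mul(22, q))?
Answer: -3467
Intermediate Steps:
Add(-4105, Mul(22, q)) = Add(-4105, Mul(22, 29)) = Add(-4105, 638) = -3467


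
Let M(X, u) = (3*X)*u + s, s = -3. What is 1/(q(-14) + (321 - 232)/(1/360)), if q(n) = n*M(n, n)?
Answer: 1/23850 ≈ 4.1929e-5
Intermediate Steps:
M(X, u) = -3 + 3*X*u (M(X, u) = (3*X)*u - 3 = 3*X*u - 3 = -3 + 3*X*u)
q(n) = n*(-3 + 3*n²) (q(n) = n*(-3 + 3*n*n) = n*(-3 + 3*n²))
1/(q(-14) + (321 - 232)/(1/360)) = 1/(3*(-14)*(-1 + (-14)²) + (321 - 232)/(1/360)) = 1/(3*(-14)*(-1 + 196) + 89/(1/360)) = 1/(3*(-14)*195 + 89*360) = 1/(-8190 + 32040) = 1/23850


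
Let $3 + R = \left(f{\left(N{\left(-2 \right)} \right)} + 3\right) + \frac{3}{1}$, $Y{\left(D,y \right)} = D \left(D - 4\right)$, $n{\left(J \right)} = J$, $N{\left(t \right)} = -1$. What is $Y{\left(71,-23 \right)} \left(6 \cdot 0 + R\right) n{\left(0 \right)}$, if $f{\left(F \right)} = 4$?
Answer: $0$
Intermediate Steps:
$Y{\left(D,y \right)} = D \left(-4 + D\right)$
$R = 7$ ($R = -3 + \left(\left(4 + 3\right) + \frac{3}{1}\right) = -3 + \left(7 + 3 \cdot 1\right) = -3 + \left(7 + 3\right) = -3 + 10 = 7$)
$Y{\left(71,-23 \right)} \left(6 \cdot 0 + R\right) n{\left(0 \right)} = 71 \left(-4 + 71\right) \left(6 \cdot 0 + 7\right) 0 = 71 \cdot 67 \left(0 + 7\right) 0 = 4757 \cdot 7 \cdot 0 = 4757 \cdot 0 = 0$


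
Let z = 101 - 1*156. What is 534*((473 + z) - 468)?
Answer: -26700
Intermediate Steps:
z = -55 (z = 101 - 156 = -55)
534*((473 + z) - 468) = 534*((473 - 55) - 468) = 534*(418 - 468) = 534*(-50) = -26700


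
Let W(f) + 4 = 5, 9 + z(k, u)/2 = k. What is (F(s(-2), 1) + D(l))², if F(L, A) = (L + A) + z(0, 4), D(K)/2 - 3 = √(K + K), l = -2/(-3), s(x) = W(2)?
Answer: 316/3 - 80*√3/3 ≈ 59.145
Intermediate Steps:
z(k, u) = -18 + 2*k
W(f) = 1 (W(f) = -4 + 5 = 1)
s(x) = 1
l = ⅔ (l = -2*(-⅓) = ⅔ ≈ 0.66667)
D(K) = 6 + 2*√2*√K (D(K) = 6 + 2*√(K + K) = 6 + 2*√(2*K) = 6 + 2*(√2*√K) = 6 + 2*√2*√K)
F(L, A) = -18 + A + L (F(L, A) = (L + A) + (-18 + 2*0) = (A + L) + (-18 + 0) = (A + L) - 18 = -18 + A + L)
(F(s(-2), 1) + D(l))² = ((-18 + 1 + 1) + (6 + 2*√2*√(⅔)))² = (-16 + (6 + 2*√2*(√6/3)))² = (-16 + (6 + 4*√3/3))² = (-10 + 4*√3/3)²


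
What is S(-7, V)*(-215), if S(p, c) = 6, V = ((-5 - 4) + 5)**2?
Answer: -1290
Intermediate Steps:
V = 16 (V = (-9 + 5)**2 = (-4)**2 = 16)
S(-7, V)*(-215) = 6*(-215) = -1290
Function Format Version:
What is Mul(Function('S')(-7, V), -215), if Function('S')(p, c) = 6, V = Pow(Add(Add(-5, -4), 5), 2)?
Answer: -1290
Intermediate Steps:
V = 16 (V = Pow(Add(-9, 5), 2) = Pow(-4, 2) = 16)
Mul(Function('S')(-7, V), -215) = Mul(6, -215) = -1290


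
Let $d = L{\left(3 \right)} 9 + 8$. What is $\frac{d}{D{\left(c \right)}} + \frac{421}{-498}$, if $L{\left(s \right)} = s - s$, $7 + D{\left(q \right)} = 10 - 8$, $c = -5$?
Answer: $- \frac{6089}{2490} \approx -2.4454$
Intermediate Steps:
$D{\left(q \right)} = -5$ ($D{\left(q \right)} = -7 + \left(10 - 8\right) = -7 + 2 = -5$)
$L{\left(s \right)} = 0$
$d = 8$ ($d = 0 \cdot 9 + 8 = 0 + 8 = 8$)
$\frac{d}{D{\left(c \right)}} + \frac{421}{-498} = \frac{8}{-5} + \frac{421}{-498} = 8 \left(- \frac{1}{5}\right) + 421 \left(- \frac{1}{498}\right) = - \frac{8}{5} - \frac{421}{498} = - \frac{6089}{2490}$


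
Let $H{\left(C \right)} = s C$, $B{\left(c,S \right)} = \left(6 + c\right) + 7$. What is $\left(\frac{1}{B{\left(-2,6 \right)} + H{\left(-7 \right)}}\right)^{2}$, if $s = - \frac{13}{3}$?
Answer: $\frac{9}{15376} \approx 0.00058533$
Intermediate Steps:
$s = - \frac{13}{3}$ ($s = \left(-13\right) \frac{1}{3} = - \frac{13}{3} \approx -4.3333$)
$B{\left(c,S \right)} = 13 + c$
$H{\left(C \right)} = - \frac{13 C}{3}$
$\left(\frac{1}{B{\left(-2,6 \right)} + H{\left(-7 \right)}}\right)^{2} = \left(\frac{1}{\left(13 - 2\right) - - \frac{91}{3}}\right)^{2} = \left(\frac{1}{11 + \frac{91}{3}}\right)^{2} = \left(\frac{1}{\frac{124}{3}}\right)^{2} = \left(\frac{3}{124}\right)^{2} = \frac{9}{15376}$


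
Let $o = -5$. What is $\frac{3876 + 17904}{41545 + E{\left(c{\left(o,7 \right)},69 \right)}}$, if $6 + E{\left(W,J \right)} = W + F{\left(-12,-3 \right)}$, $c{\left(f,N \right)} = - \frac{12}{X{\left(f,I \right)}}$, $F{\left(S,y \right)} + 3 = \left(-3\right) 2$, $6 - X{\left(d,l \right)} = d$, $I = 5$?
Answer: $\frac{119790}{228409} \approx 0.52445$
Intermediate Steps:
$X{\left(d,l \right)} = 6 - d$
$F{\left(S,y \right)} = -9$ ($F{\left(S,y \right)} = -3 - 6 = -9$)
$c{\left(f,N \right)} = - \frac{12}{6 - f}$
$E{\left(W,J \right)} = -15 + W$ ($E{\left(W,J \right)} = -6 + \left(W - 9\right) = -6 + \left(-9 + W\right) = -15 + W$)
$\frac{3876 + 17904}{41545 + E{\left(c{\left(o,7 \right)},69 \right)}} = \frac{3876 + 17904}{41545 - \left(15 - \frac{12}{-6 - 5}\right)} = \frac{21780}{41545 - \left(15 - \frac{12}{-11}\right)} = \frac{21780}{41545 + \left(-15 + 12 \left(- \frac{1}{11}\right)\right)} = \frac{21780}{41545 - \frac{177}{11}} = \frac{21780}{\frac{456818}{11}} = 21780 \cdot \frac{11}{456818} = \frac{119790}{228409}$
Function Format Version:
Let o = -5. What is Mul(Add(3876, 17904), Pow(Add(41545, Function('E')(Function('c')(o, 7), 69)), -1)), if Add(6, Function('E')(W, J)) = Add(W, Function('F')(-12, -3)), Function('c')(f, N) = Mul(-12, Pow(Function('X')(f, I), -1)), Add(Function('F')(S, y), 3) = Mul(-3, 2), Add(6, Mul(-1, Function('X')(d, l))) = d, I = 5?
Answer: Rational(119790, 228409) ≈ 0.52445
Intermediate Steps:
Function('X')(d, l) = Add(6, Mul(-1, d))
Function('F')(S, y) = -9 (Function('F')(S, y) = Add(-3, Mul(-3, 2)) = Add(-3, -6) = -9)
Function('c')(f, N) = Mul(-12, Pow(Add(6, Mul(-1, f)), -1))
Function('E')(W, J) = Add(-15, W) (Function('E')(W, J) = Add(-6, Add(W, -9)) = Add(-6, Add(-9, W)) = Add(-15, W))
Mul(Add(3876, 17904), Pow(Add(41545, Function('E')(Function('c')(o, 7), 69)), -1)) = Mul(Add(3876, 17904), Pow(Add(41545, Add(-15, Mul(12, Pow(Add(-6, -5), -1)))), -1)) = Mul(21780, Pow(Add(41545, Add(-15, Mul(12, Pow(-11, -1)))), -1)) = Mul(21780, Pow(Add(41545, Add(-15, Mul(12, Rational(-1, 11)))), -1)) = Mul(21780, Pow(Add(41545, Add(-15, Rational(-12, 11))), -1)) = Mul(21780, Pow(Add(41545, Rational(-177, 11)), -1)) = Mul(21780, Pow(Rational(456818, 11), -1)) = Mul(21780, Rational(11, 456818)) = Rational(119790, 228409)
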